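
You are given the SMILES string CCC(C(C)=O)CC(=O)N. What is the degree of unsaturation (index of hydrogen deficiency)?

Degree of unsaturation = (number of rings) + (number of π bonds).
Ring closures in the SMILES: 0.
π bonds: 2 double bonds (each 1 DoU) → 2 DoU from unsaturation.
Total DoU = 0 + 2 = 2.

2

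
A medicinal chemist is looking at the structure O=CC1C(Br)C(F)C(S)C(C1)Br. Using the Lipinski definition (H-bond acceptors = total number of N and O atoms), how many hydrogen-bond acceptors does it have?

N atoms: 0; O atoms: 1.
Lipinski HBA = 0 + 1 = 1.

1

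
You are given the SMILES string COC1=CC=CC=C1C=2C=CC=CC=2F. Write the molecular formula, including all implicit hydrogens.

Walk through each heavy atom and fill implicit hydrogens from standard valence (C 4, N 3, O 2, S 2, halogen 1):
  atom 1: C, bond orders sum to 1 (valence 4) → 3 H
  atom 2: O, bond orders sum to 2 (valence 2) → 0 H
  atom 3: C, bond orders sum to 4 (valence 4) → 0 H
  atom 4: C, bond orders sum to 3 (valence 4) → 1 H
  atom 5: C, bond orders sum to 3 (valence 4) → 1 H
  atom 6: C, bond orders sum to 3 (valence 4) → 1 H
  atom 7: C, bond orders sum to 3 (valence 4) → 1 H
  atom 8: C, bond orders sum to 4 (valence 4) → 0 H
  atom 9: C, bond orders sum to 4 (valence 4) → 0 H
  atom 10: C, bond orders sum to 3 (valence 4) → 1 H
  atom 11: C, bond orders sum to 3 (valence 4) → 1 H
  atom 12: C, bond orders sum to 3 (valence 4) → 1 H
  atom 13: C, bond orders sum to 3 (valence 4) → 1 H
  atom 14: C, bond orders sum to 4 (valence 4) → 0 H
  atom 15: F (halogen, monovalent) → 0 H
Totals → C:13, H:11, F:1, O:1.
In Hill order: C13H11FO.

C13H11FO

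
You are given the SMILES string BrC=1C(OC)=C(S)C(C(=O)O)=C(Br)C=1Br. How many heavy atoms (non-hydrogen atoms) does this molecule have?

Every atom symbol written in the SMILES (organic subset) is one heavy atom; implicit H are not written.
Heavy atoms by element → Br:3, C:8, O:3, S:1.
Total: 15.

15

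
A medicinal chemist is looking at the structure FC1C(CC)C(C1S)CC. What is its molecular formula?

C8H15FS

Walk through each heavy atom and fill implicit hydrogens from standard valence (C 4, N 3, O 2, S 2, halogen 1):
  atom 1: F (halogen, monovalent) → 0 H
  atom 2: C, bond orders sum to 3 (valence 4) → 1 H
  atom 3: C, bond orders sum to 3 (valence 4) → 1 H
  atom 4: C, bond orders sum to 2 (valence 4) → 2 H
  atom 5: C, bond orders sum to 1 (valence 4) → 3 H
  atom 6: C, bond orders sum to 3 (valence 4) → 1 H
  atom 7: C, bond orders sum to 3 (valence 4) → 1 H
  atom 8: S, bond orders sum to 1 (valence 2) → 1 H
  atom 9: C, bond orders sum to 2 (valence 4) → 2 H
  atom 10: C, bond orders sum to 1 (valence 4) → 3 H
Totals → C:8, H:15, F:1, S:1.
In Hill order: C8H15FS.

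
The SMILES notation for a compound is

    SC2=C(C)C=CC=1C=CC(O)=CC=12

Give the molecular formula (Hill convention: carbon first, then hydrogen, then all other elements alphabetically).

Walk through each heavy atom and fill implicit hydrogens from standard valence (C 4, N 3, O 2, S 2, halogen 1):
  atom 1: S, bond orders sum to 1 (valence 2) → 1 H
  atom 2: C, bond orders sum to 4 (valence 4) → 0 H
  atom 3: C, bond orders sum to 4 (valence 4) → 0 H
  atom 4: C, bond orders sum to 1 (valence 4) → 3 H
  atom 5: C, bond orders sum to 3 (valence 4) → 1 H
  atom 6: C, bond orders sum to 3 (valence 4) → 1 H
  atom 7: C, bond orders sum to 4 (valence 4) → 0 H
  atom 8: C, bond orders sum to 3 (valence 4) → 1 H
  atom 9: C, bond orders sum to 3 (valence 4) → 1 H
  atom 10: C, bond orders sum to 4 (valence 4) → 0 H
  atom 11: O, bond orders sum to 1 (valence 2) → 1 H
  atom 12: C, bond orders sum to 3 (valence 4) → 1 H
  atom 13: C, bond orders sum to 4 (valence 4) → 0 H
Totals → C:11, H:10, O:1, S:1.
In Hill order: C11H10OS.

C11H10OS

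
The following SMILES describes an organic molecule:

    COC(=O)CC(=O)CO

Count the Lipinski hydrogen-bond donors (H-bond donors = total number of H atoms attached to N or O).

1

Donors: find every N or O and count the H atoms it carries.
  atom 2 (O): bond orders sum to 2 → 0 H
  atom 4 (O): bond orders sum to 2 → 0 H
  atom 7 (O): bond orders sum to 2 → 0 H
  atom 9 (O): bond orders sum to 1 → 1 H
Lipinski HBD = 1.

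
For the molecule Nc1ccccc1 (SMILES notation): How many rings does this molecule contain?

In SMILES, each pair of matching ring-closure digits denotes one ring-closing bond; the number of such bonds equals the number of independent rings.
Ring-closure bonds here: 1.

1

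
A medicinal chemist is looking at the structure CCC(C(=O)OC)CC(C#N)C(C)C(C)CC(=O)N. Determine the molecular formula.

Walk through each heavy atom and fill implicit hydrogens from standard valence (C 4, N 3, O 2, S 2, halogen 1):
  atom 1: C, bond orders sum to 1 (valence 4) → 3 H
  atom 2: C, bond orders sum to 2 (valence 4) → 2 H
  atom 3: C, bond orders sum to 3 (valence 4) → 1 H
  atom 4: C, bond orders sum to 4 (valence 4) → 0 H
  atom 5: O, bond orders sum to 2 (valence 2) → 0 H
  atom 6: O, bond orders sum to 2 (valence 2) → 0 H
  atom 7: C, bond orders sum to 1 (valence 4) → 3 H
  atom 8: C, bond orders sum to 2 (valence 4) → 2 H
  atom 9: C, bond orders sum to 3 (valence 4) → 1 H
  atom 10: C, bond orders sum to 4 (valence 4) → 0 H
  atom 11: N, bond orders sum to 3 (valence 3) → 0 H
  atom 12: C, bond orders sum to 3 (valence 4) → 1 H
  atom 13: C, bond orders sum to 1 (valence 4) → 3 H
  atom 14: C, bond orders sum to 3 (valence 4) → 1 H
  atom 15: C, bond orders sum to 1 (valence 4) → 3 H
  atom 16: C, bond orders sum to 2 (valence 4) → 2 H
  atom 17: C, bond orders sum to 4 (valence 4) → 0 H
  atom 18: O, bond orders sum to 2 (valence 2) → 0 H
  atom 19: N, bond orders sum to 1 (valence 3) → 2 H
Totals → C:14, H:24, N:2, O:3.
In Hill order: C14H24N2O3.

C14H24N2O3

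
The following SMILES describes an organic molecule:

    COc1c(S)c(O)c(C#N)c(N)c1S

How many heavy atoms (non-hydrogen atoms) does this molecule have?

14

Every atom symbol written in the SMILES (organic subset) is one heavy atom; implicit H are not written.
Heavy atoms by element → C:8, N:2, O:2, S:2.
Total: 14.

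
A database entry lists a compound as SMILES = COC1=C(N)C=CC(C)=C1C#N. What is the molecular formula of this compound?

Walk through each heavy atom and fill implicit hydrogens from standard valence (C 4, N 3, O 2, S 2, halogen 1):
  atom 1: C, bond orders sum to 1 (valence 4) → 3 H
  atom 2: O, bond orders sum to 2 (valence 2) → 0 H
  atom 3: C, bond orders sum to 4 (valence 4) → 0 H
  atom 4: C, bond orders sum to 4 (valence 4) → 0 H
  atom 5: N, bond orders sum to 1 (valence 3) → 2 H
  atom 6: C, bond orders sum to 3 (valence 4) → 1 H
  atom 7: C, bond orders sum to 3 (valence 4) → 1 H
  atom 8: C, bond orders sum to 4 (valence 4) → 0 H
  atom 9: C, bond orders sum to 1 (valence 4) → 3 H
  atom 10: C, bond orders sum to 4 (valence 4) → 0 H
  atom 11: C, bond orders sum to 4 (valence 4) → 0 H
  atom 12: N, bond orders sum to 3 (valence 3) → 0 H
Totals → C:9, H:10, N:2, O:1.
In Hill order: C9H10N2O.

C9H10N2O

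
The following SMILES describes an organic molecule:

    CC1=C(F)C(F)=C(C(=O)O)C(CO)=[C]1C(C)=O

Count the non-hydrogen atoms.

Every atom symbol written in the SMILES (organic subset) is one heavy atom; implicit H are not written.
Heavy atoms by element → C:11, F:2, O:4.
Total: 17.

17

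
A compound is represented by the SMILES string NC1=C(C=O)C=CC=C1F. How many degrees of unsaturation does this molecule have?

Molecular formula: C7H6FNO.
DoU = (2C + 2 + N − H − X) / 2, where X is the halogen count and O/S are ignored.
    = (2·7 + 2 + 1 − 6 − 1) / 2 = 10 / 2 = 5.

5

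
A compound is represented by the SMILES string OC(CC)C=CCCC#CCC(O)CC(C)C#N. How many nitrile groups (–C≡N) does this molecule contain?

The nitrile motif appears at heavy-atom position 17 in the SMILES.
Other groups present: 1 alkene, 1 alkyne, 2 hydroxyl.
Nitrile count: 1.

1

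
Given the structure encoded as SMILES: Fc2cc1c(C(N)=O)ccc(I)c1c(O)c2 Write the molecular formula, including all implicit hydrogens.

Walk through each heavy atom and fill implicit hydrogens from standard valence (C 4, N 3, O 2, S 2, halogen 1); for lowercase aromatic atoms, an aromatic c carries 1 H when it has two neighbours and 0 H with three, and aromatic n carries 0 H:
  atom 1: F (halogen, monovalent) → 0 H
  atom 2: aromatic c, 3 neighbours → 0 H
  atom 3: aromatic c, 2 neighbours → 1 H
  atom 4: aromatic c, 3 neighbours → 0 H
  atom 5: aromatic c, 3 neighbours → 0 H
  atom 6: C, bond orders sum to 4 (valence 4) → 0 H
  atom 7: N, bond orders sum to 1 (valence 3) → 2 H
  atom 8: O, bond orders sum to 2 (valence 2) → 0 H
  atom 9: aromatic c, 2 neighbours → 1 H
  atom 10: aromatic c, 2 neighbours → 1 H
  atom 11: aromatic c, 3 neighbours → 0 H
  atom 12: I (halogen, monovalent) → 0 H
  atom 13: aromatic c, 3 neighbours → 0 H
  atom 14: aromatic c, 3 neighbours → 0 H
  atom 15: O, bond orders sum to 1 (valence 2) → 1 H
  atom 16: aromatic c, 2 neighbours → 1 H
Totals → C:11, H:7, F:1, I:1, N:1, O:2.

C11H7FINO2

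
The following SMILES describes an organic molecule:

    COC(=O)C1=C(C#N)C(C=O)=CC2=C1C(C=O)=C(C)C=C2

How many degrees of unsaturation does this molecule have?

12

Molecular formula: C16H11NO4.
DoU = (2C + 2 + N − H − X) / 2, where X is the halogen count and O/S are ignored.
    = (2·16 + 2 + 1 − 11 − 0) / 2 = 24 / 2 = 12.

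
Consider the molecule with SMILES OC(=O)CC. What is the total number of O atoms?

Scan the SMILES for O atoms (remember two-letter symbols like Cl and Br are single atoms).
Oxygen count: 2.

2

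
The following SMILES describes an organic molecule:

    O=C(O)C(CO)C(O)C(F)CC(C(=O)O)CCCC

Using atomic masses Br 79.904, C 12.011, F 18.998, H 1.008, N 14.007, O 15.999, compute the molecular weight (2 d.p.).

280.29 g/mol

First, the molecular formula is C12H21FO6 (counting implicit H from valence).
  C: 12 × 12.011 = 144.132
  F: 1 × 18.998 = 18.998
  H: 21 × 1.008 = 21.168
  O: 6 × 15.999 = 95.994
Sum: 12×12.011 + 1×18.998 + 21×1.008 + 6×15.999 = 280.292 → 280.29 g/mol.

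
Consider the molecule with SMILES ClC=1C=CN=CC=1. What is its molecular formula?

Walk through each heavy atom and fill implicit hydrogens from standard valence (C 4, N 3, O 2, S 2, halogen 1):
  atom 1: Cl (halogen, monovalent) → 0 H
  atom 2: C, bond orders sum to 4 (valence 4) → 0 H
  atom 3: C, bond orders sum to 3 (valence 4) → 1 H
  atom 4: C, bond orders sum to 3 (valence 4) → 1 H
  atom 5: N, bond orders sum to 3 (valence 3) → 0 H
  atom 6: C, bond orders sum to 3 (valence 4) → 1 H
  atom 7: C, bond orders sum to 3 (valence 4) → 1 H
Totals → C:5, H:4, Cl:1, N:1.

C5H4ClN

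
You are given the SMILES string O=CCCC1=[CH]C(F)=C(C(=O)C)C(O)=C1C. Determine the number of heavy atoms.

Every atom symbol written in the SMILES (organic subset) is one heavy atom; implicit H are not written.
Heavy atoms by element → C:12, F:1, O:3.
Total: 16.

16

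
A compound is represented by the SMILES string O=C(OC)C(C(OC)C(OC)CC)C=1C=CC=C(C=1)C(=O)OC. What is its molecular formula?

C17H24O6

Walk through each heavy atom and fill implicit hydrogens from standard valence (C 4, N 3, O 2, S 2, halogen 1):
  atom 1: O, bond orders sum to 2 (valence 2) → 0 H
  atom 2: C, bond orders sum to 4 (valence 4) → 0 H
  atom 3: O, bond orders sum to 2 (valence 2) → 0 H
  atom 4: C, bond orders sum to 1 (valence 4) → 3 H
  atom 5: C, bond orders sum to 3 (valence 4) → 1 H
  atom 6: C, bond orders sum to 3 (valence 4) → 1 H
  atom 7: O, bond orders sum to 2 (valence 2) → 0 H
  atom 8: C, bond orders sum to 1 (valence 4) → 3 H
  atom 9: C, bond orders sum to 3 (valence 4) → 1 H
  atom 10: O, bond orders sum to 2 (valence 2) → 0 H
  atom 11: C, bond orders sum to 1 (valence 4) → 3 H
  atom 12: C, bond orders sum to 2 (valence 4) → 2 H
  atom 13: C, bond orders sum to 1 (valence 4) → 3 H
  atom 14: C, bond orders sum to 4 (valence 4) → 0 H
  atom 15: C, bond orders sum to 3 (valence 4) → 1 H
  atom 16: C, bond orders sum to 3 (valence 4) → 1 H
  atom 17: C, bond orders sum to 3 (valence 4) → 1 H
  atom 18: C, bond orders sum to 4 (valence 4) → 0 H
  atom 19: C, bond orders sum to 3 (valence 4) → 1 H
  atom 20: C, bond orders sum to 4 (valence 4) → 0 H
  atom 21: O, bond orders sum to 2 (valence 2) → 0 H
  atom 22: O, bond orders sum to 2 (valence 2) → 0 H
  atom 23: C, bond orders sum to 1 (valence 4) → 3 H
Totals → C:17, H:24, O:6.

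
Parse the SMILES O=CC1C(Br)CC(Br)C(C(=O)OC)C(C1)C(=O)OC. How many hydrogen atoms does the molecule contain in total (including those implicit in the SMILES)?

16

Walk through each heavy atom and fill implicit hydrogens from standard valence (C 4, N 3, O 2, S 2, halogen 1):
  atom 1: O, bond orders sum to 2 (valence 2) → 0 H
  atom 2: C, bond orders sum to 3 (valence 4) → 1 H
  atom 3: C, bond orders sum to 3 (valence 4) → 1 H
  atom 4: C, bond orders sum to 3 (valence 4) → 1 H
  atom 5: Br (halogen, monovalent) → 0 H
  atom 6: C, bond orders sum to 2 (valence 4) → 2 H
  atom 7: C, bond orders sum to 3 (valence 4) → 1 H
  atom 8: Br (halogen, monovalent) → 0 H
  atom 9: C, bond orders sum to 3 (valence 4) → 1 H
  atom 10: C, bond orders sum to 4 (valence 4) → 0 H
  atom 11: O, bond orders sum to 2 (valence 2) → 0 H
  atom 12: O, bond orders sum to 2 (valence 2) → 0 H
  atom 13: C, bond orders sum to 1 (valence 4) → 3 H
  atom 14: C, bond orders sum to 3 (valence 4) → 1 H
  atom 15: C, bond orders sum to 2 (valence 4) → 2 H
  atom 16: C, bond orders sum to 4 (valence 4) → 0 H
  atom 17: O, bond orders sum to 2 (valence 2) → 0 H
  atom 18: O, bond orders sum to 2 (valence 2) → 0 H
  atom 19: C, bond orders sum to 1 (valence 4) → 3 H
Total hydrogens: 16.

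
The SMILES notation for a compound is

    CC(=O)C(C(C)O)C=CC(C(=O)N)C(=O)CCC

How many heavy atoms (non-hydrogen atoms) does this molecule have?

Every atom symbol written in the SMILES (organic subset) is one heavy atom; implicit H are not written.
Heavy atoms by element → C:13, N:1, O:4.
Total: 18.

18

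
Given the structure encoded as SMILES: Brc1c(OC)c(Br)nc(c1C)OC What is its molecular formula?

Walk through each heavy atom and fill implicit hydrogens from standard valence (C 4, N 3, O 2, S 2, halogen 1); for lowercase aromatic atoms, an aromatic c carries 1 H when it has two neighbours and 0 H with three, and aromatic n carries 0 H:
  atom 1: Br (halogen, monovalent) → 0 H
  atom 2: aromatic c, 3 neighbours → 0 H
  atom 3: aromatic c, 3 neighbours → 0 H
  atom 4: O, bond orders sum to 2 (valence 2) → 0 H
  atom 5: C, bond orders sum to 1 (valence 4) → 3 H
  atom 6: aromatic c, 3 neighbours → 0 H
  atom 7: Br (halogen, monovalent) → 0 H
  atom 8: aromatic n, 2 neighbours → 0 H
  atom 9: aromatic c, 3 neighbours → 0 H
  atom 10: aromatic c, 3 neighbours → 0 H
  atom 11: C, bond orders sum to 1 (valence 4) → 3 H
  atom 12: O, bond orders sum to 2 (valence 2) → 0 H
  atom 13: C, bond orders sum to 1 (valence 4) → 3 H
Totals → C:8, H:9, Br:2, N:1, O:2.
In Hill order: C8H9Br2NO2.

C8H9Br2NO2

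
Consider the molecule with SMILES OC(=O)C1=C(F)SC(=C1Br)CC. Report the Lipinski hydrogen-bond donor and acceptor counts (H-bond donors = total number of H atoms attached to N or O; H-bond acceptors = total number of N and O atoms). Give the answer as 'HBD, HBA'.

Donors: find every N or O and count the H atoms it carries.
  atom 1 (O): bond orders sum to 1 → 1 H
  atom 3 (O): bond orders sum to 2 → 0 H
Lipinski HBD = 1.
Acceptors: N atoms = 0, O atoms = 2 → HBA = 2.

1, 2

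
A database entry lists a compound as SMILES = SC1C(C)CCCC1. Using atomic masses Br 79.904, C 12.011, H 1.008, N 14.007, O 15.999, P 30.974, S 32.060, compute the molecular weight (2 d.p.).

First, the molecular formula is C7H14S (counting implicit H from valence).
  C: 7 × 12.011 = 84.077
  H: 14 × 1.008 = 14.112
  S: 1 × 32.060 = 32.060
Sum: 7×12.011 + 14×1.008 + 1×32.060 = 130.249 → 130.25 g/mol.

130.25 g/mol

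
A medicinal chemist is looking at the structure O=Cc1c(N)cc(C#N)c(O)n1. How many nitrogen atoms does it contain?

3

Scan the SMILES for N atoms (remember two-letter symbols like Cl and Br are single atoms).
Nitrogen count: 3.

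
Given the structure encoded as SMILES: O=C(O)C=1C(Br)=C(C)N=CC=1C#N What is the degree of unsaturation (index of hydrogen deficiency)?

Degree of unsaturation = (number of rings) + (number of π bonds).
Ring closures in the SMILES: 1.
π bonds: 4 double bonds (each 1 DoU), 1 triple bond (each 2 DoU) → 6 DoU from unsaturation.
Total DoU = 1 + 6 = 7.

7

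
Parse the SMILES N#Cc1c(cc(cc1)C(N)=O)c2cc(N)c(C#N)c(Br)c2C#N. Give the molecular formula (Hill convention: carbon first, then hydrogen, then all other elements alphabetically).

C16H8BrN5O

Walk through each heavy atom and fill implicit hydrogens from standard valence (C 4, N 3, O 2, S 2, halogen 1); for lowercase aromatic atoms, an aromatic c carries 1 H when it has two neighbours and 0 H with three, and aromatic n carries 0 H:
  atom 1: N, bond orders sum to 3 (valence 3) → 0 H
  atom 2: C, bond orders sum to 4 (valence 4) → 0 H
  atom 3: aromatic c, 3 neighbours → 0 H
  atom 4: aromatic c, 3 neighbours → 0 H
  atom 5: aromatic c, 2 neighbours → 1 H
  atom 6: aromatic c, 3 neighbours → 0 H
  atom 7: aromatic c, 2 neighbours → 1 H
  atom 8: aromatic c, 2 neighbours → 1 H
  atom 9: C, bond orders sum to 4 (valence 4) → 0 H
  atom 10: N, bond orders sum to 1 (valence 3) → 2 H
  atom 11: O, bond orders sum to 2 (valence 2) → 0 H
  atom 12: aromatic c, 3 neighbours → 0 H
  atom 13: aromatic c, 2 neighbours → 1 H
  atom 14: aromatic c, 3 neighbours → 0 H
  atom 15: N, bond orders sum to 1 (valence 3) → 2 H
  atom 16: aromatic c, 3 neighbours → 0 H
  atom 17: C, bond orders sum to 4 (valence 4) → 0 H
  atom 18: N, bond orders sum to 3 (valence 3) → 0 H
  atom 19: aromatic c, 3 neighbours → 0 H
  atom 20: Br (halogen, monovalent) → 0 H
  atom 21: aromatic c, 3 neighbours → 0 H
  atom 22: C, bond orders sum to 4 (valence 4) → 0 H
  atom 23: N, bond orders sum to 3 (valence 3) → 0 H
Totals → C:16, H:8, Br:1, N:5, O:1.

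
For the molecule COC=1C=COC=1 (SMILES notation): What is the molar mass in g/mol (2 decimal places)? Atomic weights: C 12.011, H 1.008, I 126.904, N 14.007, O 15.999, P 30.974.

First, the molecular formula is C5H6O2 (counting implicit H from valence).
  C: 5 × 12.011 = 60.055
  H: 6 × 1.008 = 6.048
  O: 2 × 15.999 = 31.998
Sum: 5×12.011 + 6×1.008 + 2×15.999 = 98.101 → 98.10 g/mol.

98.10 g/mol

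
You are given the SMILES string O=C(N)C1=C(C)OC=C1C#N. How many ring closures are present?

1

In SMILES, each pair of matching ring-closure digits denotes one ring-closing bond; the number of such bonds equals the number of independent rings.
Ring-closure bonds here: 1.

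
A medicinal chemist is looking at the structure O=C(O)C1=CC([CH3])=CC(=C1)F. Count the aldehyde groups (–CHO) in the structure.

Scan the SMILES for the aldehyde motif — none present.
Groups that are present: 1 carboxylic acid.

0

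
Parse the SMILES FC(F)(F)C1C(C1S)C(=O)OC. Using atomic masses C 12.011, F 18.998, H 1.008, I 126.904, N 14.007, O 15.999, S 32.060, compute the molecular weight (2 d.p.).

200.17 g/mol

First, the molecular formula is C6H7F3O2S (counting implicit H from valence).
  C: 6 × 12.011 = 72.066
  F: 3 × 18.998 = 56.994
  H: 7 × 1.008 = 7.056
  O: 2 × 15.999 = 31.998
  S: 1 × 32.060 = 32.060
Sum: 6×12.011 + 3×18.998 + 7×1.008 + 2×15.999 + 1×32.060 = 200.174 → 200.17 g/mol.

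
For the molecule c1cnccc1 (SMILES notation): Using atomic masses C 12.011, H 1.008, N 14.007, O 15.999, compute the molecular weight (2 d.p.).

79.10 g/mol

First, the molecular formula is C5H5N (counting implicit H from valence).
  C: 5 × 12.011 = 60.055
  H: 5 × 1.008 = 5.040
  N: 1 × 14.007 = 14.007
Sum: 5×12.011 + 5×1.008 + 1×14.007 = 79.102 → 79.10 g/mol.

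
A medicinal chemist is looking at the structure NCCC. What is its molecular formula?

Walk through each heavy atom and fill implicit hydrogens from standard valence (C 4, N 3, O 2, S 2, halogen 1):
  atom 1: N, bond orders sum to 1 (valence 3) → 2 H
  atom 2: C, bond orders sum to 2 (valence 4) → 2 H
  atom 3: C, bond orders sum to 2 (valence 4) → 2 H
  atom 4: C, bond orders sum to 1 (valence 4) → 3 H
Totals → C:3, H:9, N:1.
In Hill order: C3H9N.

C3H9N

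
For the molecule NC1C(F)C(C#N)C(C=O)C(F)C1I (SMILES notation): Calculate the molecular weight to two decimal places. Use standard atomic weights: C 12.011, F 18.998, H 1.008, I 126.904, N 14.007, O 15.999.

314.07 g/mol

First, the molecular formula is C8H9F2IN2O (counting implicit H from valence).
  C: 8 × 12.011 = 96.088
  F: 2 × 18.998 = 37.996
  H: 9 × 1.008 = 9.072
  I: 1 × 126.904 = 126.904
  N: 2 × 14.007 = 28.014
  O: 1 × 15.999 = 15.999
Sum: 8×12.011 + 2×18.998 + 9×1.008 + 1×126.904 + 2×14.007 + 1×15.999 = 314.073 → 314.07 g/mol.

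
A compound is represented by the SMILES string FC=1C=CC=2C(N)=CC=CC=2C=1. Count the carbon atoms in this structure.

Count every carbon token in the SMILES (each C, including those in ring-closure positions and inside branches).
Carbon count: 10.

10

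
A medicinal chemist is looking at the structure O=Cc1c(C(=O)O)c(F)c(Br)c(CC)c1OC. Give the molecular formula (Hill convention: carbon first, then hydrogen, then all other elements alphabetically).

C11H10BrFO4

Walk through each heavy atom and fill implicit hydrogens from standard valence (C 4, N 3, O 2, S 2, halogen 1); for lowercase aromatic atoms, an aromatic c carries 1 H when it has two neighbours and 0 H with three, and aromatic n carries 0 H:
  atom 1: O, bond orders sum to 2 (valence 2) → 0 H
  atom 2: C, bond orders sum to 3 (valence 4) → 1 H
  atom 3: aromatic c, 3 neighbours → 0 H
  atom 4: aromatic c, 3 neighbours → 0 H
  atom 5: C, bond orders sum to 4 (valence 4) → 0 H
  atom 6: O, bond orders sum to 2 (valence 2) → 0 H
  atom 7: O, bond orders sum to 1 (valence 2) → 1 H
  atom 8: aromatic c, 3 neighbours → 0 H
  atom 9: F (halogen, monovalent) → 0 H
  atom 10: aromatic c, 3 neighbours → 0 H
  atom 11: Br (halogen, monovalent) → 0 H
  atom 12: aromatic c, 3 neighbours → 0 H
  atom 13: C, bond orders sum to 2 (valence 4) → 2 H
  atom 14: C, bond orders sum to 1 (valence 4) → 3 H
  atom 15: aromatic c, 3 neighbours → 0 H
  atom 16: O, bond orders sum to 2 (valence 2) → 0 H
  atom 17: C, bond orders sum to 1 (valence 4) → 3 H
Totals → C:11, H:10, Br:1, F:1, O:4.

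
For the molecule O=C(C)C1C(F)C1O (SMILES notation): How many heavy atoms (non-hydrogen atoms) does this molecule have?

Every atom symbol written in the SMILES (organic subset) is one heavy atom; implicit H are not written.
Heavy atoms by element → C:5, F:1, O:2.
Total: 8.

8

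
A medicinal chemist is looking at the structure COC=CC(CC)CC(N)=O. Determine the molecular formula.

Walk through each heavy atom and fill implicit hydrogens from standard valence (C 4, N 3, O 2, S 2, halogen 1):
  atom 1: C, bond orders sum to 1 (valence 4) → 3 H
  atom 2: O, bond orders sum to 2 (valence 2) → 0 H
  atom 3: C, bond orders sum to 3 (valence 4) → 1 H
  atom 4: C, bond orders sum to 3 (valence 4) → 1 H
  atom 5: C, bond orders sum to 3 (valence 4) → 1 H
  atom 6: C, bond orders sum to 2 (valence 4) → 2 H
  atom 7: C, bond orders sum to 1 (valence 4) → 3 H
  atom 8: C, bond orders sum to 2 (valence 4) → 2 H
  atom 9: C, bond orders sum to 4 (valence 4) → 0 H
  atom 10: N, bond orders sum to 1 (valence 3) → 2 H
  atom 11: O, bond orders sum to 2 (valence 2) → 0 H
Totals → C:8, H:15, N:1, O:2.
In Hill order: C8H15NO2.

C8H15NO2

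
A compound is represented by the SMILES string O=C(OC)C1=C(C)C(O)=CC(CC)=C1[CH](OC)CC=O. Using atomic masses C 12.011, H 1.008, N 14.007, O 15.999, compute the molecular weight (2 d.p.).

First, the molecular formula is C15H20O5 (counting implicit H from valence).
  C: 15 × 12.011 = 180.165
  H: 20 × 1.008 = 20.160
  O: 5 × 15.999 = 79.995
Sum: 15×12.011 + 20×1.008 + 5×15.999 = 280.320 → 280.32 g/mol.

280.32 g/mol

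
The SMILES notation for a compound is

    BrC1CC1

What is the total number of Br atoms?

1

Scan the SMILES for Br atoms (remember two-letter symbols like Cl and Br are single atoms).
Bromine count: 1.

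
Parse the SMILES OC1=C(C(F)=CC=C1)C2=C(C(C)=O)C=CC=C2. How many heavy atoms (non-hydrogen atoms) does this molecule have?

Every atom symbol written in the SMILES (organic subset) is one heavy atom; implicit H are not written.
Heavy atoms by element → C:14, F:1, O:2.
Total: 17.

17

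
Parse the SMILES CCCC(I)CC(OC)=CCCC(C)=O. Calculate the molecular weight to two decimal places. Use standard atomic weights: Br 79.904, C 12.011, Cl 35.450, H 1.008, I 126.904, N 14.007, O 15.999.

First, the molecular formula is C12H21IO2 (counting implicit H from valence).
  C: 12 × 12.011 = 144.132
  H: 21 × 1.008 = 21.168
  I: 1 × 126.904 = 126.904
  O: 2 × 15.999 = 31.998
Sum: 12×12.011 + 21×1.008 + 1×126.904 + 2×15.999 = 324.202 → 324.20 g/mol.

324.20 g/mol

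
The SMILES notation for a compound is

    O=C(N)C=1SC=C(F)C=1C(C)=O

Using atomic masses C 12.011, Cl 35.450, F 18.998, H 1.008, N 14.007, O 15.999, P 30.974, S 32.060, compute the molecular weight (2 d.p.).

First, the molecular formula is C7H6FNO2S (counting implicit H from valence).
  C: 7 × 12.011 = 84.077
  F: 1 × 18.998 = 18.998
  H: 6 × 1.008 = 6.048
  N: 1 × 14.007 = 14.007
  O: 2 × 15.999 = 31.998
  S: 1 × 32.060 = 32.060
Sum: 7×12.011 + 1×18.998 + 6×1.008 + 1×14.007 + 2×15.999 + 1×32.060 = 187.188 → 187.19 g/mol.

187.19 g/mol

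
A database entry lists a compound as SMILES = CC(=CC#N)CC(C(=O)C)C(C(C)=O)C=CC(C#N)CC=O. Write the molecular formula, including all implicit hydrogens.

Walk through each heavy atom and fill implicit hydrogens from standard valence (C 4, N 3, O 2, S 2, halogen 1):
  atom 1: C, bond orders sum to 1 (valence 4) → 3 H
  atom 2: C, bond orders sum to 4 (valence 4) → 0 H
  atom 3: C, bond orders sum to 3 (valence 4) → 1 H
  atom 4: C, bond orders sum to 4 (valence 4) → 0 H
  atom 5: N, bond orders sum to 3 (valence 3) → 0 H
  atom 6: C, bond orders sum to 2 (valence 4) → 2 H
  atom 7: C, bond orders sum to 3 (valence 4) → 1 H
  atom 8: C, bond orders sum to 4 (valence 4) → 0 H
  atom 9: O, bond orders sum to 2 (valence 2) → 0 H
  atom 10: C, bond orders sum to 1 (valence 4) → 3 H
  atom 11: C, bond orders sum to 3 (valence 4) → 1 H
  atom 12: C, bond orders sum to 4 (valence 4) → 0 H
  atom 13: C, bond orders sum to 1 (valence 4) → 3 H
  atom 14: O, bond orders sum to 2 (valence 2) → 0 H
  atom 15: C, bond orders sum to 3 (valence 4) → 1 H
  atom 16: C, bond orders sum to 3 (valence 4) → 1 H
  atom 17: C, bond orders sum to 3 (valence 4) → 1 H
  atom 18: C, bond orders sum to 4 (valence 4) → 0 H
  atom 19: N, bond orders sum to 3 (valence 3) → 0 H
  atom 20: C, bond orders sum to 2 (valence 4) → 2 H
  atom 21: C, bond orders sum to 3 (valence 4) → 1 H
  atom 22: O, bond orders sum to 2 (valence 2) → 0 H
Totals → C:17, H:20, N:2, O:3.

C17H20N2O3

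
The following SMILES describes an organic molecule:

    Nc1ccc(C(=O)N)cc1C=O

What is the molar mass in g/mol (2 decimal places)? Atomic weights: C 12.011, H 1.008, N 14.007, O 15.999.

First, the molecular formula is C8H8N2O2 (counting implicit H from valence).
  C: 8 × 12.011 = 96.088
  H: 8 × 1.008 = 8.064
  N: 2 × 14.007 = 28.014
  O: 2 × 15.999 = 31.998
Sum: 8×12.011 + 8×1.008 + 2×14.007 + 2×15.999 = 164.164 → 164.16 g/mol.

164.16 g/mol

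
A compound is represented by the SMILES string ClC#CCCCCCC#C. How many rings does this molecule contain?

0

In SMILES, each pair of matching ring-closure digits denotes one ring-closing bond; the number of such bonds equals the number of independent rings.
Ring-closure bonds here: 0.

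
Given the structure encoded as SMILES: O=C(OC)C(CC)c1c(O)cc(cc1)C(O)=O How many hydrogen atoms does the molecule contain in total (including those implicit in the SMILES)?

14

Walk through each heavy atom and fill implicit hydrogens from standard valence (C 4, N 3, O 2, S 2, halogen 1); for lowercase aromatic atoms, an aromatic c carries 1 H when it has two neighbours and 0 H with three, and aromatic n carries 0 H:
  atom 1: O, bond orders sum to 2 (valence 2) → 0 H
  atom 2: C, bond orders sum to 4 (valence 4) → 0 H
  atom 3: O, bond orders sum to 2 (valence 2) → 0 H
  atom 4: C, bond orders sum to 1 (valence 4) → 3 H
  atom 5: C, bond orders sum to 3 (valence 4) → 1 H
  atom 6: C, bond orders sum to 2 (valence 4) → 2 H
  atom 7: C, bond orders sum to 1 (valence 4) → 3 H
  atom 8: aromatic c, 3 neighbours → 0 H
  atom 9: aromatic c, 3 neighbours → 0 H
  atom 10: O, bond orders sum to 1 (valence 2) → 1 H
  atom 11: aromatic c, 2 neighbours → 1 H
  atom 12: aromatic c, 3 neighbours → 0 H
  atom 13: aromatic c, 2 neighbours → 1 H
  atom 14: aromatic c, 2 neighbours → 1 H
  atom 15: C, bond orders sum to 4 (valence 4) → 0 H
  atom 16: O, bond orders sum to 1 (valence 2) → 1 H
  atom 17: O, bond orders sum to 2 (valence 2) → 0 H
Total hydrogens: 14.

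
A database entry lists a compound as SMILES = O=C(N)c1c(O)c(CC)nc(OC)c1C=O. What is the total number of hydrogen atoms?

12

Walk through each heavy atom and fill implicit hydrogens from standard valence (C 4, N 3, O 2, S 2, halogen 1); for lowercase aromatic atoms, an aromatic c carries 1 H when it has two neighbours and 0 H with three, and aromatic n carries 0 H:
  atom 1: O, bond orders sum to 2 (valence 2) → 0 H
  atom 2: C, bond orders sum to 4 (valence 4) → 0 H
  atom 3: N, bond orders sum to 1 (valence 3) → 2 H
  atom 4: aromatic c, 3 neighbours → 0 H
  atom 5: aromatic c, 3 neighbours → 0 H
  atom 6: O, bond orders sum to 1 (valence 2) → 1 H
  atom 7: aromatic c, 3 neighbours → 0 H
  atom 8: C, bond orders sum to 2 (valence 4) → 2 H
  atom 9: C, bond orders sum to 1 (valence 4) → 3 H
  atom 10: aromatic n, 2 neighbours → 0 H
  atom 11: aromatic c, 3 neighbours → 0 H
  atom 12: O, bond orders sum to 2 (valence 2) → 0 H
  atom 13: C, bond orders sum to 1 (valence 4) → 3 H
  atom 14: aromatic c, 3 neighbours → 0 H
  atom 15: C, bond orders sum to 3 (valence 4) → 1 H
  atom 16: O, bond orders sum to 2 (valence 2) → 0 H
Total hydrogens: 12.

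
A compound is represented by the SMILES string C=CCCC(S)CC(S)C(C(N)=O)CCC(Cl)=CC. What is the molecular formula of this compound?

C14H24ClNOS2

Walk through each heavy atom and fill implicit hydrogens from standard valence (C 4, N 3, O 2, S 2, halogen 1):
  atom 1: C, bond orders sum to 2 (valence 4) → 2 H
  atom 2: C, bond orders sum to 3 (valence 4) → 1 H
  atom 3: C, bond orders sum to 2 (valence 4) → 2 H
  atom 4: C, bond orders sum to 2 (valence 4) → 2 H
  atom 5: C, bond orders sum to 3 (valence 4) → 1 H
  atom 6: S, bond orders sum to 1 (valence 2) → 1 H
  atom 7: C, bond orders sum to 2 (valence 4) → 2 H
  atom 8: C, bond orders sum to 3 (valence 4) → 1 H
  atom 9: S, bond orders sum to 1 (valence 2) → 1 H
  atom 10: C, bond orders sum to 3 (valence 4) → 1 H
  atom 11: C, bond orders sum to 4 (valence 4) → 0 H
  atom 12: N, bond orders sum to 1 (valence 3) → 2 H
  atom 13: O, bond orders sum to 2 (valence 2) → 0 H
  atom 14: C, bond orders sum to 2 (valence 4) → 2 H
  atom 15: C, bond orders sum to 2 (valence 4) → 2 H
  atom 16: C, bond orders sum to 4 (valence 4) → 0 H
  atom 17: Cl (halogen, monovalent) → 0 H
  atom 18: C, bond orders sum to 3 (valence 4) → 1 H
  atom 19: C, bond orders sum to 1 (valence 4) → 3 H
Totals → C:14, H:24, Cl:1, N:1, O:1, S:2.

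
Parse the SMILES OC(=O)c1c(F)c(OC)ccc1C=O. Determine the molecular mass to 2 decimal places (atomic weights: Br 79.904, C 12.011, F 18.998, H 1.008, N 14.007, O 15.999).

198.15 g/mol

First, the molecular formula is C9H7FO4 (counting implicit H from valence).
  C: 9 × 12.011 = 108.099
  F: 1 × 18.998 = 18.998
  H: 7 × 1.008 = 7.056
  O: 4 × 15.999 = 63.996
Sum: 9×12.011 + 1×18.998 + 7×1.008 + 4×15.999 = 198.149 → 198.15 g/mol.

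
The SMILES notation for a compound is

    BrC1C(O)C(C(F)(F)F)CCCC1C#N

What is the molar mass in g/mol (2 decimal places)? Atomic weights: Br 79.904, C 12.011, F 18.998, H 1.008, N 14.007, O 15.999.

286.09 g/mol

First, the molecular formula is C9H11BrF3NO (counting implicit H from valence).
  Br: 1 × 79.904 = 79.904
  C: 9 × 12.011 = 108.099
  F: 3 × 18.998 = 56.994
  H: 11 × 1.008 = 11.088
  N: 1 × 14.007 = 14.007
  O: 1 × 15.999 = 15.999
Sum: 1×79.904 + 9×12.011 + 3×18.998 + 11×1.008 + 1×14.007 + 1×15.999 = 286.091 → 286.09 g/mol.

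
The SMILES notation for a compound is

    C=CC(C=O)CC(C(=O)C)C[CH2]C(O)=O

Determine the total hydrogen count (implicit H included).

16

Walk through each heavy atom and fill implicit hydrogens from standard valence (C 4, N 3, O 2, S 2, halogen 1):
  atom 1: C, bond orders sum to 2 (valence 4) → 2 H
  atom 2: C, bond orders sum to 3 (valence 4) → 1 H
  atom 3: C, bond orders sum to 3 (valence 4) → 1 H
  atom 4: C, bond orders sum to 3 (valence 4) → 1 H
  atom 5: O, bond orders sum to 2 (valence 2) → 0 H
  atom 6: C, bond orders sum to 2 (valence 4) → 2 H
  atom 7: C, bond orders sum to 3 (valence 4) → 1 H
  atom 8: C, bond orders sum to 4 (valence 4) → 0 H
  atom 9: O, bond orders sum to 2 (valence 2) → 0 H
  atom 10: C, bond orders sum to 1 (valence 4) → 3 H
  atom 11: C, bond orders sum to 2 (valence 4) → 2 H
  atom 12: C with explicit H count 2
  atom 13: C, bond orders sum to 4 (valence 4) → 0 H
  atom 14: O, bond orders sum to 1 (valence 2) → 1 H
  atom 15: O, bond orders sum to 2 (valence 2) → 0 H
Total hydrogens: 16.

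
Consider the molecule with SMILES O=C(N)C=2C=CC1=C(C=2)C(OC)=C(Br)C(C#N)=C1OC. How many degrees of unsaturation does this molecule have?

10

Degree of unsaturation = (number of rings) + (number of π bonds).
Ring closures in the SMILES: 2.
π bonds: 6 double bonds (each 1 DoU), 1 triple bond (each 2 DoU) → 8 DoU from unsaturation.
Total DoU = 2 + 8 = 10.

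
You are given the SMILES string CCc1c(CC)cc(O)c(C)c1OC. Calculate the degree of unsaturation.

4

Molecular formula: C12H18O2.
DoU = (2C + 2 + N − H − X) / 2, where X is the halogen count and O/S are ignored.
    = (2·12 + 2 + 0 − 18 − 0) / 2 = 8 / 2 = 4.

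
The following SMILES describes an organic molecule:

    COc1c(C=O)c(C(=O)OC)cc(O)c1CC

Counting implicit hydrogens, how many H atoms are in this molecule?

Walk through each heavy atom and fill implicit hydrogens from standard valence (C 4, N 3, O 2, S 2, halogen 1); for lowercase aromatic atoms, an aromatic c carries 1 H when it has two neighbours and 0 H with three, and aromatic n carries 0 H:
  atom 1: C, bond orders sum to 1 (valence 4) → 3 H
  atom 2: O, bond orders sum to 2 (valence 2) → 0 H
  atom 3: aromatic c, 3 neighbours → 0 H
  atom 4: aromatic c, 3 neighbours → 0 H
  atom 5: C, bond orders sum to 3 (valence 4) → 1 H
  atom 6: O, bond orders sum to 2 (valence 2) → 0 H
  atom 7: aromatic c, 3 neighbours → 0 H
  atom 8: C, bond orders sum to 4 (valence 4) → 0 H
  atom 9: O, bond orders sum to 2 (valence 2) → 0 H
  atom 10: O, bond orders sum to 2 (valence 2) → 0 H
  atom 11: C, bond orders sum to 1 (valence 4) → 3 H
  atom 12: aromatic c, 2 neighbours → 1 H
  atom 13: aromatic c, 3 neighbours → 0 H
  atom 14: O, bond orders sum to 1 (valence 2) → 1 H
  atom 15: aromatic c, 3 neighbours → 0 H
  atom 16: C, bond orders sum to 2 (valence 4) → 2 H
  atom 17: C, bond orders sum to 1 (valence 4) → 3 H
Total hydrogens: 14.

14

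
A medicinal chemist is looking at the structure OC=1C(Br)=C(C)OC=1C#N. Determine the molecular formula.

Walk through each heavy atom and fill implicit hydrogens from standard valence (C 4, N 3, O 2, S 2, halogen 1):
  atom 1: O, bond orders sum to 1 (valence 2) → 1 H
  atom 2: C, bond orders sum to 4 (valence 4) → 0 H
  atom 3: C, bond orders sum to 4 (valence 4) → 0 H
  atom 4: Br (halogen, monovalent) → 0 H
  atom 5: C, bond orders sum to 4 (valence 4) → 0 H
  atom 6: C, bond orders sum to 1 (valence 4) → 3 H
  atom 7: O, bond orders sum to 2 (valence 2) → 0 H
  atom 8: C, bond orders sum to 4 (valence 4) → 0 H
  atom 9: C, bond orders sum to 4 (valence 4) → 0 H
  atom 10: N, bond orders sum to 3 (valence 3) → 0 H
Totals → C:6, H:4, Br:1, N:1, O:2.

C6H4BrNO2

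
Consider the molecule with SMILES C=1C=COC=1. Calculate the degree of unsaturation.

3

Molecular formula: C4H4O.
DoU = (2C + 2 + N − H − X) / 2, where X is the halogen count and O/S are ignored.
    = (2·4 + 2 + 0 − 4 − 0) / 2 = 6 / 2 = 3.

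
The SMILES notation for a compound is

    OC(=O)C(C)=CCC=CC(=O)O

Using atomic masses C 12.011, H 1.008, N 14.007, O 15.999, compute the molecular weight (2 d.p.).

First, the molecular formula is C8H10O4 (counting implicit H from valence).
  C: 8 × 12.011 = 96.088
  H: 10 × 1.008 = 10.080
  O: 4 × 15.999 = 63.996
Sum: 8×12.011 + 10×1.008 + 4×15.999 = 170.164 → 170.16 g/mol.

170.16 g/mol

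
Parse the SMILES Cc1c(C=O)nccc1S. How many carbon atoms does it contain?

Count every carbon token in the SMILES (each C, including those in ring-closure positions and inside branches).
Carbon count: 7.

7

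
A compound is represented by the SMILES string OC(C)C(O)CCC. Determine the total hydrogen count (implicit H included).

Walk through each heavy atom and fill implicit hydrogens from standard valence (C 4, N 3, O 2, S 2, halogen 1):
  atom 1: O, bond orders sum to 1 (valence 2) → 1 H
  atom 2: C, bond orders sum to 3 (valence 4) → 1 H
  atom 3: C, bond orders sum to 1 (valence 4) → 3 H
  atom 4: C, bond orders sum to 3 (valence 4) → 1 H
  atom 5: O, bond orders sum to 1 (valence 2) → 1 H
  atom 6: C, bond orders sum to 2 (valence 4) → 2 H
  atom 7: C, bond orders sum to 2 (valence 4) → 2 H
  atom 8: C, bond orders sum to 1 (valence 4) → 3 H
Total hydrogens: 14.

14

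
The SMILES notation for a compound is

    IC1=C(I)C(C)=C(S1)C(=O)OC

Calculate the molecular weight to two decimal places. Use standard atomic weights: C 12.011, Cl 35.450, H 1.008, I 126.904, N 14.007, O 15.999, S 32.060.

407.99 g/mol

First, the molecular formula is C7H6I2O2S (counting implicit H from valence).
  C: 7 × 12.011 = 84.077
  H: 6 × 1.008 = 6.048
  I: 2 × 126.904 = 253.808
  O: 2 × 15.999 = 31.998
  S: 1 × 32.060 = 32.060
Sum: 7×12.011 + 6×1.008 + 2×126.904 + 2×15.999 + 1×32.060 = 407.991 → 407.99 g/mol.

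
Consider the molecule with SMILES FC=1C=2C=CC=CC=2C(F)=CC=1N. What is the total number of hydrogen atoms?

7

Walk through each heavy atom and fill implicit hydrogens from standard valence (C 4, N 3, O 2, S 2, halogen 1):
  atom 1: F (halogen, monovalent) → 0 H
  atom 2: C, bond orders sum to 4 (valence 4) → 0 H
  atom 3: C, bond orders sum to 4 (valence 4) → 0 H
  atom 4: C, bond orders sum to 3 (valence 4) → 1 H
  atom 5: C, bond orders sum to 3 (valence 4) → 1 H
  atom 6: C, bond orders sum to 3 (valence 4) → 1 H
  atom 7: C, bond orders sum to 3 (valence 4) → 1 H
  atom 8: C, bond orders sum to 4 (valence 4) → 0 H
  atom 9: C, bond orders sum to 4 (valence 4) → 0 H
  atom 10: F (halogen, monovalent) → 0 H
  atom 11: C, bond orders sum to 3 (valence 4) → 1 H
  atom 12: C, bond orders sum to 4 (valence 4) → 0 H
  atom 13: N, bond orders sum to 1 (valence 3) → 2 H
Total hydrogens: 7.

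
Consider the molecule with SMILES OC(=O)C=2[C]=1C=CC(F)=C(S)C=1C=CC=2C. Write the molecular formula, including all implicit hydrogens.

Walk through each heavy atom and fill implicit hydrogens from standard valence (C 4, N 3, O 2, S 2, halogen 1):
  atom 1: O, bond orders sum to 1 (valence 2) → 1 H
  atom 2: C, bond orders sum to 4 (valence 4) → 0 H
  atom 3: O, bond orders sum to 2 (valence 2) → 0 H
  atom 4: C, bond orders sum to 4 (valence 4) → 0 H
  atom 5: C with explicit H count 0
  atom 6: C, bond orders sum to 3 (valence 4) → 1 H
  atom 7: C, bond orders sum to 3 (valence 4) → 1 H
  atom 8: C, bond orders sum to 4 (valence 4) → 0 H
  atom 9: F (halogen, monovalent) → 0 H
  atom 10: C, bond orders sum to 4 (valence 4) → 0 H
  atom 11: S, bond orders sum to 1 (valence 2) → 1 H
  atom 12: C, bond orders sum to 4 (valence 4) → 0 H
  atom 13: C, bond orders sum to 3 (valence 4) → 1 H
  atom 14: C, bond orders sum to 3 (valence 4) → 1 H
  atom 15: C, bond orders sum to 4 (valence 4) → 0 H
  atom 16: C, bond orders sum to 1 (valence 4) → 3 H
Totals → C:12, H:9, F:1, O:2, S:1.
In Hill order: C12H9FO2S.

C12H9FO2S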